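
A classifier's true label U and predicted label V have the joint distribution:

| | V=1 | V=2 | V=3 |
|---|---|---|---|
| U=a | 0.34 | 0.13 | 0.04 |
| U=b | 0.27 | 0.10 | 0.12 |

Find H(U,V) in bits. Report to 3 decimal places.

2.307 bits

H(U,V) = −Σ p(x,y)·log₂ p(x,y) over all 6 cells.
  cell (a,1): −0.34·log₂0.34 = 0.5292
  cell (a,2): −0.13·log₂0.13 = 0.3826
  cell (a,3): −0.04·log₂0.04 = 0.1858
  cell (b,1): −0.27·log₂0.27 = 0.5100
  cell (b,2): −0.10·log₂0.10 = 0.3322
  cell (b,3): −0.12·log₂0.12 = 0.3671
Sum = 2.307 bits.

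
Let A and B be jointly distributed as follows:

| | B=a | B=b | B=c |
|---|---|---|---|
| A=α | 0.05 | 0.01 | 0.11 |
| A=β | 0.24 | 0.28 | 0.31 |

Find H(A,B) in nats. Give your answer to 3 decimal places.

1.501 nats

H(A,B) = −Σ p(x,y)·ln p(x,y) over all 6 cells.
  cell (α,a): −0.05·ln0.05 = 0.1498
  cell (α,b): −0.01·ln0.01 = 0.0461
  cell (α,c): −0.11·ln0.11 = 0.2428
  cell (β,a): −0.24·ln0.24 = 0.3425
  cell (β,b): −0.28·ln0.28 = 0.3564
  cell (β,c): −0.31·ln0.31 = 0.3631
Sum = 1.501 nats.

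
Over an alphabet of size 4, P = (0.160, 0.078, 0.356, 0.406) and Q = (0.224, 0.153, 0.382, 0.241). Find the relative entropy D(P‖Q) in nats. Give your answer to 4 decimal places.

D(P‖Q) = Σ p·ln(p/q).
  0.160·ln(0.160/0.224) = -0.05384
  0.078·ln(0.078/0.153) = -0.05255
  0.356·ln(0.356/0.382) = -0.02509
  0.406·ln(0.406/0.241) = 0.21175
D(P‖Q) = 0.0803 nats.

0.0803 nats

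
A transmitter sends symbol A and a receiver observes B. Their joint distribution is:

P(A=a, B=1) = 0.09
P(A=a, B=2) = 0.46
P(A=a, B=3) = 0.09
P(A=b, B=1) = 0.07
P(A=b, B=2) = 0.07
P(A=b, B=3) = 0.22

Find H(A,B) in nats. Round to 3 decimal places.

1.496 nats

H(A,B) = −Σ p(x,y)·ln p(x,y) over all 6 cells.
  cell (a,1): −0.09·ln0.09 = 0.2167
  cell (a,2): −0.46·ln0.46 = 0.3572
  cell (a,3): −0.09·ln0.09 = 0.2167
  cell (b,1): −0.07·ln0.07 = 0.1861
  cell (b,2): −0.07·ln0.07 = 0.1861
  cell (b,3): −0.22·ln0.22 = 0.3331
Sum = 1.496 nats.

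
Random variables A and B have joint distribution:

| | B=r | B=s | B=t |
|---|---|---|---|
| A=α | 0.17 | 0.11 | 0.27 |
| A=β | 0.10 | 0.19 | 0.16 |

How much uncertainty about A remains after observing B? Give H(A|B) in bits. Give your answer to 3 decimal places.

Marginals: p(A) = (0.5500, 0.4500), p(B) = (0.2700, 0.3000, 0.4300).
H(A|B) = Σ p(B) · H(A|B=·).
  B=r: p=0.2700, H(A|B=r) = 0.9510
  B=s: p=0.3000, H(A|B=s) = 0.9481
  B=t: p=0.4300, H(A|B=t) = 0.9523
Weighted sum = 0.951 bits.

0.951 bits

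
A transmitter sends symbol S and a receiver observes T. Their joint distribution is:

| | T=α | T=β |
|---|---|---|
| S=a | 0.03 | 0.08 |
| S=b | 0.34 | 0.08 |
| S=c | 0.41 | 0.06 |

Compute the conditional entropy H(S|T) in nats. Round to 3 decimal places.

Marginals: p(S) = (0.1100, 0.4200, 0.4700), p(T) = (0.7800, 0.2200).
H(S|T) = Σ p(T) · H(S|T=·).
  T=α: p=0.7800, H(S|T=α) = 0.8253
  T=β: p=0.2200, H(S|T=β) = 1.0901
Weighted sum = 0.884 nats.

0.884 nats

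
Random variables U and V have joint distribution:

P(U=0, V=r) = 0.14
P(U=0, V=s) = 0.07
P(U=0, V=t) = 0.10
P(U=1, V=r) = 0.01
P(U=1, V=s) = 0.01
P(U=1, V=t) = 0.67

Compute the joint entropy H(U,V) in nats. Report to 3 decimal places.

1.052 nats

H(U,V) = −Σ p(x,y)·ln p(x,y) over all 6 cells.
  cell (0,r): −0.14·ln0.14 = 0.2753
  cell (0,s): −0.07·ln0.07 = 0.1861
  cell (0,t): −0.10·ln0.10 = 0.2303
  cell (1,r): −0.01·ln0.01 = 0.0461
  cell (1,s): −0.01·ln0.01 = 0.0461
  cell (1,t): −0.67·ln0.67 = 0.2683
Sum = 1.052 nats.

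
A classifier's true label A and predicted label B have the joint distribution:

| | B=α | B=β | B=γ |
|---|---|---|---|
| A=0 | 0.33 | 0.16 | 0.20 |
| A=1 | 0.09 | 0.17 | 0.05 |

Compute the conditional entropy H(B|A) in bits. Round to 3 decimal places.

1.485 bits

Marginals: p(A) = (0.6900, 0.3100), p(B) = (0.4200, 0.3300, 0.2500).
H(B|A) = Σ p(A) · H(B|A=·).
  A=0: p=0.6900, H(B|A=0) = 1.5157
  A=1: p=0.3100, H(B|A=1) = 1.4179
Weighted sum = 1.485 bits.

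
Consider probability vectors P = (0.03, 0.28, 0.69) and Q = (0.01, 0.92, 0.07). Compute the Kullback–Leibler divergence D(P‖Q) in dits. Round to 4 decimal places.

D(P‖Q) = Σ p·log₁₀(p/q).
  0.03·log₁₀(0.03/0.01) = 0.01431
  0.28·log₁₀(0.28/0.92) = -0.14466
  0.69·log₁₀(0.69/0.07) = 0.68569
D(P‖Q) = 0.5553 dits.

0.5553 dits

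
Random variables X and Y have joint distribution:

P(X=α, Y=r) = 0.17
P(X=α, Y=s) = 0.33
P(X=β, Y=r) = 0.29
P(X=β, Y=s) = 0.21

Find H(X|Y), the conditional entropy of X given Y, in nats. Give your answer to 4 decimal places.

0.6639 nats

Chain rule: H(X|Y) = H(X,Y) − H(Y).
Marginals: p(X) = (0.5000, 0.5000), p(Y) = (0.4600, 0.5400).
H(X,Y) = 1.3538 nats; H(Y) = 0.6899 nats.
H(X|Y) = 1.3538 − 0.6899 = 0.6639 nats.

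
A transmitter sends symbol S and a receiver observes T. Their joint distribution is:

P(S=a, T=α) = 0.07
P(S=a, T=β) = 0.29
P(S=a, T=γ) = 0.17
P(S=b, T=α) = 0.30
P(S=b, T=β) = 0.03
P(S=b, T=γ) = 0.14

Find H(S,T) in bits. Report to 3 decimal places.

2.291 bits

H(S,T) = −Σ p(x,y)·log₂ p(x,y) over all 6 cells.
  cell (a,α): −0.07·log₂0.07 = 0.2686
  cell (a,β): −0.29·log₂0.29 = 0.5179
  cell (a,γ): −0.17·log₂0.17 = 0.4346
  cell (b,α): −0.30·log₂0.30 = 0.5211
  cell (b,β): −0.03·log₂0.03 = 0.1518
  cell (b,γ): −0.14·log₂0.14 = 0.3971
Sum = 2.291 bits.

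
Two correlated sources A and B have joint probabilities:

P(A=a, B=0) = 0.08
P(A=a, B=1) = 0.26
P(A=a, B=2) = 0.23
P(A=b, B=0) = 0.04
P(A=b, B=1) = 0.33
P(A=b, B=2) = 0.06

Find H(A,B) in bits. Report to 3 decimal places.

2.242 bits

H(A,B) = −Σ p(x,y)·log₂ p(x,y) over all 6 cells.
  cell (a,0): −0.08·log₂0.08 = 0.2915
  cell (a,1): −0.26·log₂0.26 = 0.5053
  cell (a,2): −0.23·log₂0.23 = 0.4877
  cell (b,0): −0.04·log₂0.04 = 0.1858
  cell (b,1): −0.33·log₂0.33 = 0.5278
  cell (b,2): −0.06·log₂0.06 = 0.2435
Sum = 2.242 bits.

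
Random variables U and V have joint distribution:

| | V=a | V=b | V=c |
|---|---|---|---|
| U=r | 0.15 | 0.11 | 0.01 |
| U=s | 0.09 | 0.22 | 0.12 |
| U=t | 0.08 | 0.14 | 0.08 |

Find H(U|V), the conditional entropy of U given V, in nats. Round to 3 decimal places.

Marginals: p(U) = (0.2700, 0.4300, 0.3000), p(V) = (0.3200, 0.4700, 0.2100).
H(U|V) = Σ p(V) · H(U|V=·).
  V=a: p=0.3200, H(U|V=a) = 1.0585
  V=b: p=0.4700, H(U|V=b) = 1.0560
  V=c: p=0.2100, H(U|V=c) = 0.8324
Weighted sum = 1.010 nats.

1.010 nats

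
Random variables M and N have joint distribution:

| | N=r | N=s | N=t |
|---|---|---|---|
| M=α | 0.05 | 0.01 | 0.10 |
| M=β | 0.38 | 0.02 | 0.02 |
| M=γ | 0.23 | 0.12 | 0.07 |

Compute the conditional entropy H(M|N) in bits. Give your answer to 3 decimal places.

1.233 bits

Marginals: p(M) = (0.1600, 0.4200, 0.4200), p(N) = (0.6600, 0.1500, 0.1900).
H(M|N) = Σ p(N) · H(M|N=·).
  N=r: p=0.6600, H(M|N=r) = 1.2706
  N=s: p=0.1500, H(M|N=s) = 0.9056
  N=t: p=0.1900, H(M|N=t) = 1.3600
Weighted sum = 1.233 bits.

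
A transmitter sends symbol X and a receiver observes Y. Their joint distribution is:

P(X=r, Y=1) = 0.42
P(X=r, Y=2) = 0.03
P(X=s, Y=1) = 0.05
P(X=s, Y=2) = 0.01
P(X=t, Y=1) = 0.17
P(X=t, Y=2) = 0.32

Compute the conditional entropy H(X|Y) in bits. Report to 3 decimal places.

0.978 bits

Chain rule: H(X|Y) = H(X,Y) − H(Y).
Marginals: p(X) = (0.4500, 0.0600, 0.4900), p(Y) = (0.6400, 0.3600).
H(X,Y) = 1.9206 bits; H(Y) = 0.9427 bits.
H(X|Y) = 1.9206 − 0.9427 = 0.978 bits.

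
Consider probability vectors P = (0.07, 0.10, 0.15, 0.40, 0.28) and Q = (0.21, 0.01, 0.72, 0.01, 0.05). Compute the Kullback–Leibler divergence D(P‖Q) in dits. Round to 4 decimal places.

0.8147 dits

D(P‖Q) = Σ p·log₁₀(p/q).
  0.07·log₁₀(0.07/0.21) = -0.03340
  0.10·log₁₀(0.10/0.01) = 0.10000
  0.15·log₁₀(0.15/0.72) = -0.10219
  0.40·log₁₀(0.40/0.01) = 0.64082
  0.28·log₁₀(0.28/0.05) = 0.20949
D(P‖Q) = 0.8147 dits.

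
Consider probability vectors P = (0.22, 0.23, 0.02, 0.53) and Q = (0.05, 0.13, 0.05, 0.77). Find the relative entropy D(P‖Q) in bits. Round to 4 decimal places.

0.3475 bits

D(P‖Q) = Σ p·log₂(p/q).
  0.22·log₂(0.22/0.05) = 0.47025
  0.23·log₂(0.23/0.13) = 0.18932
  0.02·log₂(0.02/0.05) = -0.02644
  0.53·log₂(0.53/0.77) = -0.28560
D(P‖Q) = 0.3475 bits.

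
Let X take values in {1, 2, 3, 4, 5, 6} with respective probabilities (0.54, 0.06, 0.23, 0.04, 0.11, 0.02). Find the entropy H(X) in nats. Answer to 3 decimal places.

1.289 nats

H(X) = −Σ p·ln p.
  −(0.54)·ln(0.54) = 0.3327
  −(0.06)·ln(0.06) = 0.1688
  −(0.23)·ln(0.23) = 0.3380
  −(0.04)·ln(0.04) = 0.1288
  −(0.11)·ln(0.11) = 0.2428
  −(0.02)·ln(0.02) = 0.0782
Sum: 0.3327 + 0.1688 + 0.3380 + 0.1288 + 0.2428 + 0.0782 = 1.289 nats.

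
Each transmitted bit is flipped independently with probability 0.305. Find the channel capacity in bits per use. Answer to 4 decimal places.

0.1127 bits

Binary symmetric channel: C = 1 − h₂(ε) where h₂ is the binary entropy function.
h₂(0.305) = −0.305·log₂0.305 − 0.695·log₂0.695 = 0.8873.
C = 1 − 0.8873 = 0.1127 bits per channel use.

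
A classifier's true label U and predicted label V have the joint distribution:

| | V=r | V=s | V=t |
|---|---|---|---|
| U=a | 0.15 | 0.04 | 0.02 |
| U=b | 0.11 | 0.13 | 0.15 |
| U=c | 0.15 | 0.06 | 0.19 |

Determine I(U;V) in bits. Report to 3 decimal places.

0.115 bits

Marginals: p(U) = (0.2100, 0.3900, 0.4000), p(V) = (0.4100, 0.2300, 0.3600).
I(U;V) = H(U) + H(V) − H(U,V).
H(U) = 1.5314, H(V) = 1.5457, H(U,V) = 2.9620.
I(U;V) = 1.5314 + 1.5457 − 2.9620 = 0.115 bits.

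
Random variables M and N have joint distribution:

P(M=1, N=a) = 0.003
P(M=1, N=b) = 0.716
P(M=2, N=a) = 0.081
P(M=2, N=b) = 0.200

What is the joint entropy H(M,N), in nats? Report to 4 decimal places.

0.7821 nats

H(M,N) = −Σ p(x,y)·ln p(x,y) over all 4 cells.
  cell (1,a): −0.003·ln0.003 = 0.01743
  cell (1,b): −0.716·ln0.716 = 0.23920
  cell (2,a): −0.081·ln0.081 = 0.20358
  cell (2,b): −0.200·ln0.200 = 0.32189
Sum = 0.7821 nats.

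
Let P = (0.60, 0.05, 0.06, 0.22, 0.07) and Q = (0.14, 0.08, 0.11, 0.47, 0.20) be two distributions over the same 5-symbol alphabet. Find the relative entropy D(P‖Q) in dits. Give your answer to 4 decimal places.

D(P‖Q) = Σ p·log₁₀(p/q).
  0.60·log₁₀(0.60/0.14) = 0.37921
  0.05·log₁₀(0.05/0.08) = -0.01021
  0.06·log₁₀(0.06/0.11) = -0.01579
  0.22·log₁₀(0.22/0.47) = -0.07253
  0.07·log₁₀(0.07/0.20) = -0.03192
D(P‖Q) = 0.2488 dits.

0.2488 dits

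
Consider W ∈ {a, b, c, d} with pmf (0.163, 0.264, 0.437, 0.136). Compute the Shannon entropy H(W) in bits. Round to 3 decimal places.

1.847 bits

H(W) = −Σ p·log₂ p.
  −(0.163)·log₂(0.163) = 0.4266
  −(0.264)·log₂(0.264) = 0.5072
  −(0.437)·log₂(0.437) = 0.5219
  −(0.136)·log₂(0.136) = 0.3915
Sum: 0.4266 + 0.5072 + 0.5219 + 0.3915 = 1.847 bits.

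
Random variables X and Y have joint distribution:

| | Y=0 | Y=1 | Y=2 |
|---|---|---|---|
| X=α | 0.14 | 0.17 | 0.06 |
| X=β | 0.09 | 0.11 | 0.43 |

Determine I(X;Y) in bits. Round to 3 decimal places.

Marginals: p(X) = (0.3700, 0.6300), p(Y) = (0.2300, 0.2800, 0.4900).
I(X;Y) = Σ p(x,y)·log₂[p(x,y)/(p(x)p(y))].
  (α,0): 0.14·log₂(1.6451) = 0.1005
  (α,1): 0.17·log₂(1.6409) = 0.1215
  (α,2): 0.06·log₂(0.3309) = -0.0957
  (β,0): 0.09·log₂(0.6211) = -0.0618
  (β,1): 0.11·log₂(0.6236) = -0.0749
  (β,2): 0.43·log₂(1.3929) = 0.2056
Sum = 0.195 bits.

0.195 bits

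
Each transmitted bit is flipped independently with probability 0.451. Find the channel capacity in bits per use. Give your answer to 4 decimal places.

0.0069 bits

Binary symmetric channel: C = 1 − h₂(ε) where h₂ is the binary entropy function.
h₂(0.451) = −0.451·log₂0.451 − 0.549·log₂0.549 = 0.9931.
C = 1 − 0.9931 = 0.0069 bits per channel use.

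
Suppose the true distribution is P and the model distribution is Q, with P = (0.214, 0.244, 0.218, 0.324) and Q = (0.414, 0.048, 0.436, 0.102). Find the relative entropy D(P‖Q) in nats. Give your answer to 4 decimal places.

0.4789 nats

D(P‖Q) = Σ p·ln(p/q).
  0.214·ln(0.214/0.414) = -0.14122
  0.244·ln(0.244/0.048) = 0.39674
  0.218·ln(0.218/0.436) = -0.15111
  0.324·ln(0.324/0.102) = 0.37447
D(P‖Q) = 0.4789 nats.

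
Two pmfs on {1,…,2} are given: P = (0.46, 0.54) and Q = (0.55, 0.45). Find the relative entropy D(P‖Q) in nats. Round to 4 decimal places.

0.0163 nats

D(P‖Q) = Σ p·ln(p/q).
  0.46·ln(0.46/0.55) = -0.08220
  0.54·ln(0.54/0.45) = 0.09845
D(P‖Q) = 0.0163 nats.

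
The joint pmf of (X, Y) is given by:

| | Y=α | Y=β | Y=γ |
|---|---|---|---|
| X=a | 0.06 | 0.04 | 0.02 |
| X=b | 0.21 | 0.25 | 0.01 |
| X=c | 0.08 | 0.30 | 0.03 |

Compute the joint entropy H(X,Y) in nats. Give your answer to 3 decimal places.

1.765 nats

H(X,Y) = −Σ p(x,y)·ln p(x,y) over all 9 cells.
  cell (a,α): −0.06·ln0.06 = 0.1688
  cell (a,β): −0.04·ln0.04 = 0.1288
  cell (a,γ): −0.02·ln0.02 = 0.0782
  cell (b,α): −0.21·ln0.21 = 0.3277
  cell (b,β): −0.25·ln0.25 = 0.3466
  cell (b,γ): −0.01·ln0.01 = 0.0461
  cell (c,α): −0.08·ln0.08 = 0.2021
  cell (c,β): −0.30·ln0.30 = 0.3612
  cell (c,γ): −0.03·ln0.03 = 0.1052
Sum = 1.765 nats.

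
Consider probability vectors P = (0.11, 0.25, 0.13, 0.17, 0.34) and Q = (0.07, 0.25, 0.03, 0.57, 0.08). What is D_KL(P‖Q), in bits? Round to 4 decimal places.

D(P‖Q) = Σ p·log₂(p/q).
  0.11·log₂(0.11/0.07) = 0.07173
  0.25·log₂(0.25/0.25) = 0.00000
  0.13·log₂(0.13/0.03) = 0.27501
  0.17·log₂(0.17/0.57) = -0.29672
  0.34·log₂(0.34/0.08) = 0.70974
D(P‖Q) = 0.7598 bits.

0.7598 bits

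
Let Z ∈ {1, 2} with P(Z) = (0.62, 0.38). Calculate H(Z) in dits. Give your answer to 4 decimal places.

0.2884 dits

H(Z) = −Σ p·log₁₀ p.
  −(0.62)·log₁₀(0.62) = 0.12872
  −(0.38)·log₁₀(0.38) = 0.15968
Sum: 0.12872 + 0.15968 = 0.2884 dits.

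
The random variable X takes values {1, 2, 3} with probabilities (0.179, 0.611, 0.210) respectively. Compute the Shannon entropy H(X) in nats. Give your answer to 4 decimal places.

0.9367 nats

H(X) = −Σ p·ln p.
  −(0.179)·ln(0.179) = 0.30795
  −(0.611)·ln(0.611) = 0.30101
  −(0.210)·ln(0.210) = 0.32774
Sum: 0.30795 + 0.30101 + 0.32774 = 0.9367 nats.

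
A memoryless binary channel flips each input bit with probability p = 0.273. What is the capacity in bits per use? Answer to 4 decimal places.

Binary symmetric channel: C = 1 − h₂(ε) where h₂ is the binary entropy function.
h₂(0.273) = −0.273·log₂0.273 − 0.727·log₂0.727 = 0.8457.
C = 1 − 0.8457 = 0.1543 bits per channel use.

0.1543 bits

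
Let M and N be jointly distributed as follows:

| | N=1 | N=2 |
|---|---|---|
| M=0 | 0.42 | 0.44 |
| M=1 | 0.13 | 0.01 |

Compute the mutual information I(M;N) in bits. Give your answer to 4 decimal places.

0.0811 bits

Marginals: p(M) = (0.8600, 0.1400), p(N) = (0.5500, 0.4500).
I(M;N) = H(M) + H(N) − H(M,N).
H(M) = 0.5842, H(N) = 0.9928, H(M,N) = 1.4959.
I(M;N) = 0.5842 + 0.9928 − 1.4959 = 0.0811 bits.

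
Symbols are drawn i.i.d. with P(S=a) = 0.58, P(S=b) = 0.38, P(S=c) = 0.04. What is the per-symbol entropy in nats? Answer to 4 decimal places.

0.8124 nats

H(S) = −Σ p·ln p.
  −(0.58)·ln(0.58) = 0.31594
  −(0.38)·ln(0.38) = 0.36768
  −(0.04)·ln(0.04) = 0.12876
Sum: 0.31594 + 0.36768 + 0.12876 = 0.8124 nats.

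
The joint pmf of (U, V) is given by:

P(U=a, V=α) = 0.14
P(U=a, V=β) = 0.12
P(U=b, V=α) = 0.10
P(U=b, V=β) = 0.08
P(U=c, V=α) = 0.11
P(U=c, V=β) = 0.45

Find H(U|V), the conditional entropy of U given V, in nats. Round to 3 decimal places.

Chain rule: H(U|V) = H(U,V) − H(V).
Marginals: p(U) = (0.2600, 0.1800, 0.5600), p(V) = (0.3500, 0.6500).
H(U,V) = 1.5641 nats; H(V) = 0.6474 nats.
H(U|V) = 1.5641 − 0.6474 = 0.917 nats.

0.917 nats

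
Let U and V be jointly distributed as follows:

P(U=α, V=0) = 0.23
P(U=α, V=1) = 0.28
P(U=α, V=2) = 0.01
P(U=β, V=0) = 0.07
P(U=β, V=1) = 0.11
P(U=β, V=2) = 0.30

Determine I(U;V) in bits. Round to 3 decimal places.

0.365 bits

Marginals: p(U) = (0.5200, 0.4800), p(V) = (0.3000, 0.3900, 0.3100).
I(U;V) = H(U) + H(V) − H(U,V).
H(U) = 0.9988, H(V) = 1.5747, H(U,V) = 2.2083.
I(U;V) = 0.9988 + 1.5747 − 2.2083 = 0.365 bits.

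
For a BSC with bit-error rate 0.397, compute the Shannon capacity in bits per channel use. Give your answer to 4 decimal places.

0.0308 bits

Binary symmetric channel: C = 1 − h₂(ε) where h₂ is the binary entropy function.
h₂(0.397) = −0.397·log₂0.397 − 0.603·log₂0.603 = 0.9692.
C = 1 − 0.9692 = 0.0308 bits per channel use.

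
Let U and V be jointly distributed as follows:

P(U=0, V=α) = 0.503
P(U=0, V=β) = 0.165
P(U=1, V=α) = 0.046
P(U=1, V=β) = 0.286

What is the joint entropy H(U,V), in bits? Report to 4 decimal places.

1.6484 bits

H(U,V) = −Σ p(x,y)·log₂ p(x,y) over all 4 cells.
  cell (0,α): −0.503·log₂0.503 = 0.49866
  cell (0,β): −0.165·log₂0.165 = 0.42891
  cell (1,α): −0.046·log₂0.046 = 0.20434
  cell (1,β): −0.286·log₂0.286 = 0.51649
Sum = 1.6484 bits.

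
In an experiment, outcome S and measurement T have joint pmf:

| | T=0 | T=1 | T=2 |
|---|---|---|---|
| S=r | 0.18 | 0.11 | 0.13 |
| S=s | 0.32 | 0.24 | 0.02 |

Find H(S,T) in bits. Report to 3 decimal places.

2.311 bits

H(S,T) = −Σ p(x,y)·log₂ p(x,y) over all 6 cells.
  cell (r,0): −0.18·log₂0.18 = 0.4453
  cell (r,1): −0.11·log₂0.11 = 0.3503
  cell (r,2): −0.13·log₂0.13 = 0.3826
  cell (s,0): −0.32·log₂0.32 = 0.5260
  cell (s,1): −0.24·log₂0.24 = 0.4941
  cell (s,2): −0.02·log₂0.02 = 0.1129
Sum = 2.311 bits.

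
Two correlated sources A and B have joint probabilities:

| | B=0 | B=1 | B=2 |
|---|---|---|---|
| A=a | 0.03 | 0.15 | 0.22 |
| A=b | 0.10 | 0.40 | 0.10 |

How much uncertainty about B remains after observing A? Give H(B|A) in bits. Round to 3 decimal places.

1.265 bits

Marginals: p(A) = (0.4000, 0.6000), p(B) = (0.1300, 0.5500, 0.3200).
H(B|A) = Σ p(A) · H(B|A=·).
  A=a: p=0.4000, H(B|A=a) = 1.2853
  A=b: p=0.6000, H(B|A=b) = 1.2516
Weighted sum = 1.265 bits.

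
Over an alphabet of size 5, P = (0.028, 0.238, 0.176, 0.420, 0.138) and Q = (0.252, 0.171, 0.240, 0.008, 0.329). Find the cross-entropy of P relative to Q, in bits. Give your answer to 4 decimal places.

4.1714 bits

H(P,Q) = −Σ p·log₂ q.
  −0.028·log₂(0.252) = 0.05568
  −0.238·log₂(0.171) = 0.60641
  −0.176·log₂(0.240) = 0.36237
  −0.420·log₂(0.008) = 2.92563
  −0.138·log₂(0.329) = 0.22133
H(P,Q) = 4.1714 bits.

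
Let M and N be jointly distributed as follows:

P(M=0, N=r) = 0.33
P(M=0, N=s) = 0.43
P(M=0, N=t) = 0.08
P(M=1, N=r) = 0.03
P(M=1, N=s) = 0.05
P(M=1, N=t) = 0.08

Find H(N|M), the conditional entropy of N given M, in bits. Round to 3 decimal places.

Chain rule: H(N|M) = H(M,N) − H(M).
Marginals: p(M) = (0.8400, 0.1600), p(N) = (0.3600, 0.4800, 0.1600).
H(M,N) = 2.0023 bits; H(M) = 0.6343 bits.
H(N|M) = 2.0023 − 0.6343 = 1.368 bits.

1.368 bits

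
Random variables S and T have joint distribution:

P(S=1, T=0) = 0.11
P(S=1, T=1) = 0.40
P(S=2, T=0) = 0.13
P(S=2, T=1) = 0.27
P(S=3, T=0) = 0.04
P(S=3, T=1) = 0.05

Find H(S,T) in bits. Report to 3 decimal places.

2.174 bits

H(S,T) = −Σ p(x,y)·log₂ p(x,y) over all 6 cells.
  cell (1,0): −0.11·log₂0.11 = 0.3503
  cell (1,1): −0.40·log₂0.40 = 0.5288
  cell (2,0): −0.13·log₂0.13 = 0.3826
  cell (2,1): −0.27·log₂0.27 = 0.5100
  cell (3,0): −0.04·log₂0.04 = 0.1858
  cell (3,1): −0.05·log₂0.05 = 0.2161
Sum = 2.174 bits.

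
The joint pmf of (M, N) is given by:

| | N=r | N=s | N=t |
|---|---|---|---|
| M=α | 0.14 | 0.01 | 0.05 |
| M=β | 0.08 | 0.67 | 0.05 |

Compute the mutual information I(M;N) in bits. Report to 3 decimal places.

Marginals: p(M) = (0.2000, 0.8000), p(N) = (0.2200, 0.6800, 0.1000).
I(M;N) = Σ p(x,y)·log₂[p(x,y)/(p(x)p(y))].
  (α,r): 0.14·log₂(3.1818) = 0.2338
  (α,s): 0.01·log₂(0.0735) = -0.0377
  (α,t): 0.05·log₂(2.5000) = 0.0661
  (β,r): 0.08·log₂(0.4545) = -0.0910
  (β,s): 0.67·log₂(1.2316) = 0.2014
  (β,t): 0.05·log₂(0.6250) = -0.0339
Sum = 0.339 bits.

0.339 bits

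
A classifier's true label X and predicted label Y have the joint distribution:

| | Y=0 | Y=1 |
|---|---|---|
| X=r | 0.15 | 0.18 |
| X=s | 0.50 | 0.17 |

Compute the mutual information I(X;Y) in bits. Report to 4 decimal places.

Marginals: p(X) = (0.3300, 0.6700), p(Y) = (0.6500, 0.3500).
I(X;Y) = H(X) + H(Y) − H(X,Y).
H(X) = 0.9149, H(Y) = 0.9341, H(X,Y) = 1.7904.
I(X;Y) = 0.9149 + 0.9341 − 1.7904 = 0.0586 bits.

0.0586 bits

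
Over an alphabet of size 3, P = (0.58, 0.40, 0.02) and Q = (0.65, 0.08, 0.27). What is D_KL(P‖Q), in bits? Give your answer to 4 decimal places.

D(P‖Q) = Σ p·log₂(p/q).
  0.58·log₂(0.58/0.65) = -0.09534
  0.40·log₂(0.40/0.08) = 0.92877
  0.02·log₂(0.02/0.27) = -0.07510
D(P‖Q) = 0.7583 bits.

0.7583 bits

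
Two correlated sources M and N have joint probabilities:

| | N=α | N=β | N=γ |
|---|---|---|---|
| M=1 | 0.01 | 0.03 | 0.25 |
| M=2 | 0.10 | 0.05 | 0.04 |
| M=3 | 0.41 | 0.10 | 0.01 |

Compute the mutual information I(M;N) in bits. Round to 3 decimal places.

0.542 bits

Marginals: p(M) = (0.2900, 0.1900, 0.5200), p(N) = (0.5200, 0.1800, 0.3000).
I(M;N) = Σ p(x,y)·log₂[p(x,y)/(p(x)p(y))].
  (1,α): 0.01·log₂(0.0663) = -0.0391
  (1,β): 0.03·log₂(0.5747) = -0.0240
  (1,γ): 0.25·log₂(2.8736) = 0.3807
  (2,α): 0.10·log₂(1.0121) = 0.0017
  (2,β): 0.05·log₂(1.4620) = 0.0274
  (2,γ): 0.04·log₂(0.7018) = -0.0204
  (3,α): 0.41·log₂(1.5163) = 0.2462
  (3,β): 0.10·log₂(1.0684) = 0.0095
  (3,γ): 0.01·log₂(0.0641) = -0.0396
Sum = 0.542 bits.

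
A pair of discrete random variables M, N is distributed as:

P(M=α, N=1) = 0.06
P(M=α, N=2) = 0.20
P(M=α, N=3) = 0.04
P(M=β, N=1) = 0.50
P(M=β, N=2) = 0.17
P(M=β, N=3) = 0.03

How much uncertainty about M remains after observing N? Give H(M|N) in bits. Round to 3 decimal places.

Chain rule: H(M|N) = H(M,N) − H(N).
Marginals: p(M) = (0.3000, 0.7000), p(N) = (0.5600, 0.3700, 0.0700).
H(M,N) = 1.9800 bits; H(N) = 1.2677 bits.
H(M|N) = 1.9800 − 1.2677 = 0.712 bits.

0.712 bits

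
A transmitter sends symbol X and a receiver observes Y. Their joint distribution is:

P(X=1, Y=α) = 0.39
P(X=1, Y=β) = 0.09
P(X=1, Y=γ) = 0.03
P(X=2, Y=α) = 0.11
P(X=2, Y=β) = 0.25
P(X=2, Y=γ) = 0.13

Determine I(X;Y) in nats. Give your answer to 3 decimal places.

0.156 nats

Marginals: p(X) = (0.5100, 0.4900), p(Y) = (0.5000, 0.3400, 0.1600).
I(X;Y) = Σ p(x,y)·ln[p(x,y)/(p(x)p(y))].
  (1,α): 0.39·ln(1.5294) = 0.1657
  (1,β): 0.09·ln(0.5190) = -0.0590
  (1,γ): 0.03·ln(0.3676) = -0.0300
  (2,α): 0.11·ln(0.4490) = -0.0881
  (2,β): 0.25·ln(1.5006) = 0.1015
  (2,γ): 0.13·ln(1.6582) = 0.0657
Sum = 0.156 nats.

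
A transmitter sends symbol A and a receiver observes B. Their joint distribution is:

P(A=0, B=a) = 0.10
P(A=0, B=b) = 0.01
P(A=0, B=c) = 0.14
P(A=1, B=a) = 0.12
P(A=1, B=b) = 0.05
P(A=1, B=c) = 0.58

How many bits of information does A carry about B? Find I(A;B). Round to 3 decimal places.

0.042 bits

Marginals: p(A) = (0.2500, 0.7500), p(B) = (0.2200, 0.0600, 0.7200).
I(A;B) = H(A) + H(B) − H(A,B).
H(A) = 0.8113, H(B) = 1.0653, H(A,B) = 1.8347.
I(A;B) = 0.8113 + 1.0653 − 1.8347 = 0.042 bits.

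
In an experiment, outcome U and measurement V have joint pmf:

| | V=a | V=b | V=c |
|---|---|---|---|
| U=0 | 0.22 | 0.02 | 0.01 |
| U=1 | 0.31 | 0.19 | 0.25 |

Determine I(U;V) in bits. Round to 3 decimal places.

0.136 bits

Marginals: p(U) = (0.2500, 0.7500), p(V) = (0.5300, 0.2100, 0.2600).
I(U;V) = H(U) + H(V) − H(U,V).
H(U) = 0.8113, H(V) = 1.4636, H(U,V) = 2.1389.
I(U;V) = 0.8113 + 1.4636 − 2.1389 = 0.136 bits.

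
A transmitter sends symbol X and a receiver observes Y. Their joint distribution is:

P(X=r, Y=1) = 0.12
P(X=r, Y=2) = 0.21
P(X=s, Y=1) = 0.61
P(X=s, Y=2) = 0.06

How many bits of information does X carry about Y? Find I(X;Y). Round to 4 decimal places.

Marginals: p(X) = (0.3300, 0.6700), p(Y) = (0.7300, 0.2700).
I(X;Y) = Σ p(x,y)·log₂[p(x,y)/(p(x)p(y))].
  (r,1): 0.12·log₂(0.4981) = -0.12065
  (r,2): 0.21·log₂(2.3569) = 0.25975
  (s,1): 0.61·log₂(1.2472) = 0.19439
  (s,2): 0.06·log₂(0.3317) = -0.09553
Sum = 0.2380 bits.

0.2380 bits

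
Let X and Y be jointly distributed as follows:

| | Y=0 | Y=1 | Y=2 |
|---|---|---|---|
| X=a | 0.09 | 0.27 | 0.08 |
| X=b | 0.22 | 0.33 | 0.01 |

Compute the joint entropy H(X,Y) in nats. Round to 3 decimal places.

H(X,Y) = −Σ p(x,y)·ln p(x,y) over all 6 cells.
  cell (a,0): −0.09·ln0.09 = 0.2167
  cell (a,1): −0.27·ln0.27 = 0.3535
  cell (a,2): −0.08·ln0.08 = 0.2021
  cell (b,0): −0.22·ln0.22 = 0.3331
  cell (b,1): −0.33·ln0.33 = 0.3659
  cell (b,2): −0.01·ln0.01 = 0.0461
Sum = 1.517 nats.

1.517 nats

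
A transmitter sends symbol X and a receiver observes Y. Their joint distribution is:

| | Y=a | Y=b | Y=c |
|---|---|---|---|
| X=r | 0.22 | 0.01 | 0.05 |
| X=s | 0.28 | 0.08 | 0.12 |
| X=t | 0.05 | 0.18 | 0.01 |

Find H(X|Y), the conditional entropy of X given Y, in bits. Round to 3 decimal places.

Marginals: p(X) = (0.2800, 0.4800, 0.2400), p(Y) = (0.5500, 0.2700, 0.1800).
H(X|Y) = Σ p(Y) · H(X|Y=·).
  Y=a: p=0.5500, H(X|Y=a) = 1.3391
  Y=b: p=0.2700, H(X|Y=b) = 1.0860
  Y=c: p=0.1800, H(X|Y=c) = 1.1350
Weighted sum = 1.234 bits.

1.234 bits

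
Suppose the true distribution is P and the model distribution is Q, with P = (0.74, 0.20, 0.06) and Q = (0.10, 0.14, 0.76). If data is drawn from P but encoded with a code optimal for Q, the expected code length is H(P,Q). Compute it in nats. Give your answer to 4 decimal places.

H(P,Q) = −Σ p·ln q.
  −0.74·ln(0.10) = 1.70391
  −0.20·ln(0.14) = 0.39322
  −0.06·ln(0.76) = 0.01647
H(P,Q) = 2.1136 nats.

2.1136 nats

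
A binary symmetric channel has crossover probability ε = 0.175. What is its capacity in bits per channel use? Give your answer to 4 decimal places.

0.3310 bits

Binary symmetric channel: C = 1 − h₂(ε) where h₂ is the binary entropy function.
h₂(0.175) = −0.175·log₂0.175 − 0.825·log₂0.825 = 0.6690.
C = 1 − 0.6690 = 0.3310 bits per channel use.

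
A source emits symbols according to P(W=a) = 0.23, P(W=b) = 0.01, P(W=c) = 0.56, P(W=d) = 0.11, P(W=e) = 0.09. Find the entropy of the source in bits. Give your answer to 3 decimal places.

H(W) = −Σ p·log₂ p.
  −(0.23)·log₂(0.23) = 0.4877
  −(0.01)·log₂(0.01) = 0.0664
  −(0.56)·log₂(0.56) = 0.4684
  −(0.11)·log₂(0.11) = 0.3503
  −(0.09)·log₂(0.09) = 0.3127
Sum: 0.4877 + 0.0664 + 0.4684 + 0.3503 + 0.3127 = 1.685 bits.

1.685 bits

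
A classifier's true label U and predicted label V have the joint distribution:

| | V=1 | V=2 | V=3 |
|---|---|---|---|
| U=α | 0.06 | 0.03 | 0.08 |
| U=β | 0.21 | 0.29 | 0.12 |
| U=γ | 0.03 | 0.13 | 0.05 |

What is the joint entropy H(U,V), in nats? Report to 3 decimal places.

H(U,V) = −Σ p(x,y)·ln p(x,y) over all 9 cells.
  cell (α,1): −0.06·ln0.06 = 0.1688
  cell (α,2): −0.03·ln0.03 = 0.1052
  cell (α,3): −0.08·ln0.08 = 0.2021
  cell (β,1): −0.21·ln0.21 = 0.3277
  cell (β,2): −0.29·ln0.29 = 0.3590
  cell (β,3): −0.12·ln0.12 = 0.2544
  cell (γ,1): −0.03·ln0.03 = 0.1052
  cell (γ,2): −0.13·ln0.13 = 0.2652
  cell (γ,3): −0.05·ln0.05 = 0.1498
Sum = 1.937 nats.

1.937 nats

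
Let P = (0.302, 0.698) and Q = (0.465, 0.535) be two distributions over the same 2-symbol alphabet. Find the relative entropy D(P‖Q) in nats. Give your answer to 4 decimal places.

D(P‖Q) = Σ p·ln(p/q).
  0.302·ln(0.302/0.465) = -0.13035
  0.698·ln(0.698/0.535) = 0.18563
D(P‖Q) = 0.0553 nats.

0.0553 nats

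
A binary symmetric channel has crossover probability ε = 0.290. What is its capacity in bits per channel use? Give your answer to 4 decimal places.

Binary symmetric channel: C = 1 − h₂(ε) where h₂ is the binary entropy function.
h₂(0.290) = −0.290·log₂0.290 − 0.710·log₂0.710 = 0.8687.
C = 1 − 0.8687 = 0.1313 bits per channel use.

0.1313 bits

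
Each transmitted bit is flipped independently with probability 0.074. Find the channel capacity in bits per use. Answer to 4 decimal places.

0.6193 bits

Binary symmetric channel: C = 1 − h₂(ε) where h₂ is the binary entropy function.
h₂(0.074) = −0.074·log₂0.074 − 0.926·log₂0.926 = 0.3807.
C = 1 − 0.3807 = 0.6193 bits per channel use.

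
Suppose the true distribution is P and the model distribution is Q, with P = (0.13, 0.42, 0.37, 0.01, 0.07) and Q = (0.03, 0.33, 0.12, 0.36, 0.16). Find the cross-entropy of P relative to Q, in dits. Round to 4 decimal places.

0.8010 dits

H(P,Q) = −Σ p·log₁₀ q.
  −0.13·log₁₀(0.03) = 0.19797
  −0.42·log₁₀(0.33) = 0.20222
  −0.37·log₁₀(0.12) = 0.34070
  −0.01·log₁₀(0.36) = 0.00444
  −0.07·log₁₀(0.16) = 0.05571
H(P,Q) = 0.8010 dits.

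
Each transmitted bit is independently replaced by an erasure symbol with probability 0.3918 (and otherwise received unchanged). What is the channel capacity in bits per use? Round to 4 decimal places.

0.6082 bits

Binary erasure channel: capacity C = 1 − ε.
C = 1 − 0.3918 = 0.6082 bits per channel use.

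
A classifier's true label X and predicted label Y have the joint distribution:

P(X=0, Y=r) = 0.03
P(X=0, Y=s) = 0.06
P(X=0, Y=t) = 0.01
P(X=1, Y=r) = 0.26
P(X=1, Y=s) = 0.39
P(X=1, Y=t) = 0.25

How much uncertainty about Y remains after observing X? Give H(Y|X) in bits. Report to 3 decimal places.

1.528 bits

Chain rule: H(Y|X) = H(X,Y) − H(X).
Marginals: p(X) = (0.1000, 0.9000), p(Y) = (0.2900, 0.4500, 0.2600).
H(X,Y) = 1.9968 bits; H(X) = 0.4690 bits.
H(Y|X) = 1.9968 − 0.4690 = 1.528 bits.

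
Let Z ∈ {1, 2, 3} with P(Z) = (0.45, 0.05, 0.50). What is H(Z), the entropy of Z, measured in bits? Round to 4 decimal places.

1.2345 bits

H(Z) = −Σ p·log₂ p.
  −(0.45)·log₂(0.45) = 0.51840
  −(0.05)·log₂(0.05) = 0.21610
  −(0.50)·log₂(0.50) = 0.50000
Sum: 0.51840 + 0.21610 + 0.50000 = 1.2345 bits.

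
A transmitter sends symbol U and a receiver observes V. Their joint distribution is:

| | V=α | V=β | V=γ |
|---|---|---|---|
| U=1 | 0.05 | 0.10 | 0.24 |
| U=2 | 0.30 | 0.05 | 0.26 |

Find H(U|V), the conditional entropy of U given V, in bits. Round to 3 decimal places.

0.844 bits

Marginals: p(U) = (0.3900, 0.6100), p(V) = (0.3500, 0.1500, 0.5000).
H(U|V) = Σ p(V) · H(U|V=·).
  V=α: p=0.3500, H(U|V=α) = 0.5917
  V=β: p=0.1500, H(U|V=β) = 0.9183
  V=γ: p=0.5000, H(U|V=γ) = 0.9988
Weighted sum = 0.844 bits.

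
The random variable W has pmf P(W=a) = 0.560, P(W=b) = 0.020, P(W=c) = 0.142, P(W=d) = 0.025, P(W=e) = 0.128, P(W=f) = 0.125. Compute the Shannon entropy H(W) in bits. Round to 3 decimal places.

1.869 bits

H(W) = −Σ p·log₂ p.
  −(0.560)·log₂(0.560) = 0.4684
  −(0.020)·log₂(0.020) = 0.1129
  −(0.142)·log₂(0.142) = 0.3999
  −(0.025)·log₂(0.025) = 0.1330
  −(0.128)·log₂(0.128) = 0.3796
  −(0.125)·log₂(0.125) = 0.3750
Sum: 0.4684 + 0.1129 + 0.3999 + 0.1330 + 0.3796 + 0.3750 = 1.869 bits.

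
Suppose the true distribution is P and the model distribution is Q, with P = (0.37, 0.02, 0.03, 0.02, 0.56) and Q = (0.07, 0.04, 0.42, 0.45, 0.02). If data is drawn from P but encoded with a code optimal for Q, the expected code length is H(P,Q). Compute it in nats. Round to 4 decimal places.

H(P,Q) = −Σ p·ln q.
  −0.37·ln(0.07) = 0.98393
  −0.02·ln(0.04) = 0.06438
  −0.03·ln(0.42) = 0.02603
  −0.02·ln(0.45) = 0.01597
  −0.56·ln(0.02) = 2.19073
H(P,Q) = 3.2810 nats.

3.2810 nats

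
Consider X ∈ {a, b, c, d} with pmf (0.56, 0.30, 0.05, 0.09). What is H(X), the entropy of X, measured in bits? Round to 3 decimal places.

1.518 bits

H(X) = −Σ p·log₂ p.
  −(0.56)·log₂(0.56) = 0.4684
  −(0.30)·log₂(0.30) = 0.5211
  −(0.05)·log₂(0.05) = 0.2161
  −(0.09)·log₂(0.09) = 0.3127
Sum: 0.4684 + 0.5211 + 0.2161 + 0.3127 = 1.518 bits.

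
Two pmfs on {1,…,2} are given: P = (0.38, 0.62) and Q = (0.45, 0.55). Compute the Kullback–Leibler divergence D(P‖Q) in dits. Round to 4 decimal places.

D(P‖Q) = Σ p·log₁₀(p/q).
  0.38·log₁₀(0.38/0.45) = -0.02790
  0.62·log₁₀(0.62/0.55) = 0.03226
D(P‖Q) = 0.0044 dits.

0.0044 dits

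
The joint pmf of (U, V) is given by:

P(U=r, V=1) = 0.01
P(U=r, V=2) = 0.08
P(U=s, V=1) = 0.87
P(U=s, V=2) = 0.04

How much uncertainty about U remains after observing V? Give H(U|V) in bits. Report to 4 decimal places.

Marginals: p(U) = (0.0900, 0.9100), p(V) = (0.8800, 0.1200).
H(U|V) = Σ p(V) · H(U|V=·).
  V=1: p=0.8800, H(U|V=1) = 0.0897
  V=2: p=0.1200, H(U|V=2) = 0.9183
Weighted sum = 0.1891 bits.

0.1891 bits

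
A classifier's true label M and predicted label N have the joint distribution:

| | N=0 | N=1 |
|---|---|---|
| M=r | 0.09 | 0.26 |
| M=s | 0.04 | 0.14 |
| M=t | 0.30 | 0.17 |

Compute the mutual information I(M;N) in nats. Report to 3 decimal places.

0.081 nats

Marginals: p(M) = (0.3500, 0.1800, 0.4700), p(N) = (0.4300, 0.5700).
I(M;N) = H(M) + H(N) − H(M,N).
H(M) = 1.0310, H(N) = 0.6833, H(M,N) = 1.6334.
I(M;N) = 1.0310 + 0.6833 − 1.6334 = 0.081 nats.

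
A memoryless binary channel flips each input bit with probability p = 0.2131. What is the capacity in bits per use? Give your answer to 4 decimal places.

0.2526 bits

Binary symmetric channel: C = 1 − h₂(ε) where h₂ is the binary entropy function.
h₂(0.2131) = −0.2131·log₂0.2131 − 0.7869·log₂0.7869 = 0.7474.
C = 1 − 0.7474 = 0.2526 bits per channel use.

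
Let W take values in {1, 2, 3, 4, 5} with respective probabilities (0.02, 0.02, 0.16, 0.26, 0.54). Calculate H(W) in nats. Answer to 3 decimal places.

1.133 nats

H(W) = −Σ p·ln p.
  −(0.02)·ln(0.02) = 0.0782
  −(0.02)·ln(0.02) = 0.0782
  −(0.16)·ln(0.16) = 0.2932
  −(0.26)·ln(0.26) = 0.3502
  −(0.54)·ln(0.54) = 0.3327
Sum: 0.0782 + 0.0782 + 0.2932 + 0.3502 + 0.3327 = 1.133 nats.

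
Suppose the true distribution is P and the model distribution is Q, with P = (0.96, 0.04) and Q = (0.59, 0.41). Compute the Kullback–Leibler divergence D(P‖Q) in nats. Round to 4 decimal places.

D(P‖Q) = Σ p·ln(p/q).
  0.96·ln(0.96/0.59) = 0.46734
  0.04·ln(0.04/0.41) = -0.09309
D(P‖Q) = 0.3742 nats.

0.3742 nats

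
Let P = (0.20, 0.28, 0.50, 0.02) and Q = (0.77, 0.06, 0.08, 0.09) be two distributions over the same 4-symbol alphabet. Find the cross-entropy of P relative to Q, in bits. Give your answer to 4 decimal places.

H(P,Q) = −Σ p·log₂ q.
  −0.20·log₂(0.77) = 0.07541
  −0.28·log₂(0.06) = 1.13649
  −0.50·log₂(0.08) = 1.82193
  −0.02·log₂(0.09) = 0.06948
H(P,Q) = 3.1033 bits.

3.1033 bits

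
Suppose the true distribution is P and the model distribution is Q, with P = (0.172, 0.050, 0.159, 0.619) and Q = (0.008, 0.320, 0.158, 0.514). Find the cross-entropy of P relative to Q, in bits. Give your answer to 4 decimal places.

H(P,Q) = −Σ p·log₂ q.
  −0.172·log₂(0.008) = 1.19811
  −0.050·log₂(0.320) = 0.08219
  −0.159·log₂(0.158) = 0.42326
  −0.619·log₂(0.514) = 0.59434
H(P,Q) = 2.2979 bits.

2.2979 bits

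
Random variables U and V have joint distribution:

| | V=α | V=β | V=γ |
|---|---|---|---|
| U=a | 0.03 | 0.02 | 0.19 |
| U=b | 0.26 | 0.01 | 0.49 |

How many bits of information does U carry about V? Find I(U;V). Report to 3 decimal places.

Marginals: p(U) = (0.2400, 0.7600), p(V) = (0.2900, 0.0300, 0.6800).
I(U;V) = Σ p(x,y)·log₂[p(x,y)/(p(x)p(y))].
  (a,α): 0.03·log₂(0.4310) = -0.0364
  (a,β): 0.02·log₂(2.7778) = 0.0295
  (a,γ): 0.19·log₂(1.1642) = 0.0417
  (b,α): 0.26·log₂(1.1797) = 0.0620
  (b,β): 0.01·log₂(0.4386) = -0.0119
  (b,γ): 0.49·log₂(0.9481) = -0.0376
Sum = 0.047 bits.

0.047 bits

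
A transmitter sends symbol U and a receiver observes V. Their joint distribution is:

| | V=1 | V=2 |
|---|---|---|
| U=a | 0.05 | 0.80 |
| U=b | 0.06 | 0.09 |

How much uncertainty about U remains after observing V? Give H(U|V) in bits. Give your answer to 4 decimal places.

0.5299 bits

Chain rule: H(U|V) = H(U,V) − H(V).
Marginals: p(U) = (0.8500, 0.1500), p(V) = (0.1100, 0.8900).
H(U,V) = 1.0298 bits; H(V) = 0.4999 bits.
H(U|V) = 1.0298 − 0.4999 = 0.5299 bits.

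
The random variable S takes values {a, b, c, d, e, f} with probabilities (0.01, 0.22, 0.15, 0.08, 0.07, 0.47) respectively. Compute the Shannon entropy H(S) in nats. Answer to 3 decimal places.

1.407 nats

H(S) = −Σ p·ln p.
  −(0.01)·ln(0.01) = 0.0461
  −(0.22)·ln(0.22) = 0.3331
  −(0.15)·ln(0.15) = 0.2846
  −(0.08)·ln(0.08) = 0.2021
  −(0.07)·ln(0.07) = 0.1861
  −(0.47)·ln(0.47) = 0.3549
Sum: 0.0461 + 0.3331 + 0.2846 + 0.2021 + 0.1861 + 0.3549 = 1.407 nats.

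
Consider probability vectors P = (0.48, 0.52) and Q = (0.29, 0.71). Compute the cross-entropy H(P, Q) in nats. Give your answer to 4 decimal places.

H(P,Q) = −Σ p·ln q.
  −0.48·ln(0.29) = 0.59418
  −0.52·ln(0.71) = 0.17809
H(P,Q) = 0.7723 nats.

0.7723 nats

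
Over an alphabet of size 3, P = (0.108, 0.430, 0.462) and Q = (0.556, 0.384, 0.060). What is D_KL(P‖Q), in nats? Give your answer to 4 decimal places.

D(P‖Q) = Σ p·ln(p/q).
  0.108·ln(0.108/0.556) = -0.17697
  0.430·ln(0.430/0.384) = 0.04865
  0.462·ln(0.462/0.060) = 0.94304
D(P‖Q) = 0.8147 nats.

0.8147 nats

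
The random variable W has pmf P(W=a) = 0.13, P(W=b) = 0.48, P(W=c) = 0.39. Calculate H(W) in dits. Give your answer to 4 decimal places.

H(W) = −Σ p·log₁₀ p.
  −(0.13)·log₁₀(0.13) = 0.11519
  −(0.48)·log₁₀(0.48) = 0.15300
  −(0.39)·log₁₀(0.39) = 0.15948
Sum: 0.11519 + 0.15300 + 0.15948 = 0.4277 dits.

0.4277 dits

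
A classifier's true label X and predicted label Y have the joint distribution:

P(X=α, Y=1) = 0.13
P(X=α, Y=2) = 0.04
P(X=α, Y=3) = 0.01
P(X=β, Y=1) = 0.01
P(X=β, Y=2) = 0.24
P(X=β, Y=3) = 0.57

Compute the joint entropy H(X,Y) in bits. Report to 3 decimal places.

H(X,Y) = −Σ p(x,y)·log₂ p(x,y) over all 6 cells.
  cell (α,1): −0.13·log₂0.13 = 0.3826
  cell (α,2): −0.04·log₂0.04 = 0.1858
  cell (α,3): −0.01·log₂0.01 = 0.0664
  cell (β,1): −0.01·log₂0.01 = 0.0664
  cell (β,2): −0.24·log₂0.24 = 0.4941
  cell (β,3): −0.57·log₂0.57 = 0.4623
Sum = 1.658 bits.

1.658 bits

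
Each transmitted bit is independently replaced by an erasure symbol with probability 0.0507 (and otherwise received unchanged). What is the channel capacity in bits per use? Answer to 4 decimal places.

Binary erasure channel: capacity C = 1 − ε.
C = 1 − 0.0507 = 0.9493 bits per channel use.

0.9493 bits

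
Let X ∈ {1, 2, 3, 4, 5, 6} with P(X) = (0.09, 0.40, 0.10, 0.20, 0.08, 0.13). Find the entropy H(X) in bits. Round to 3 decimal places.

2.312 bits

H(X) = −Σ p·log₂ p.
  −(0.09)·log₂(0.09) = 0.3127
  −(0.40)·log₂(0.40) = 0.5288
  −(0.10)·log₂(0.10) = 0.3322
  −(0.20)·log₂(0.20) = 0.4644
  −(0.08)·log₂(0.08) = 0.2915
  −(0.13)·log₂(0.13) = 0.3826
Sum: 0.3127 + 0.5288 + 0.3322 + 0.4644 + 0.2915 + 0.3826 = 2.312 bits.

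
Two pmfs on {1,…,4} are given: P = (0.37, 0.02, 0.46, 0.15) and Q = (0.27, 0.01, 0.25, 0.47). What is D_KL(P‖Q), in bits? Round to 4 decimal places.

D(P‖Q) = Σ p·log₂(p/q).
  0.37·log₂(0.37/0.27) = 0.16819
  0.02·log₂(0.02/0.01) = 0.02000
  0.46·log₂(0.46/0.25) = 0.40466
  0.15·log₂(0.15/0.47) = -0.24715
D(P‖Q) = 0.3457 bits.

0.3457 bits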